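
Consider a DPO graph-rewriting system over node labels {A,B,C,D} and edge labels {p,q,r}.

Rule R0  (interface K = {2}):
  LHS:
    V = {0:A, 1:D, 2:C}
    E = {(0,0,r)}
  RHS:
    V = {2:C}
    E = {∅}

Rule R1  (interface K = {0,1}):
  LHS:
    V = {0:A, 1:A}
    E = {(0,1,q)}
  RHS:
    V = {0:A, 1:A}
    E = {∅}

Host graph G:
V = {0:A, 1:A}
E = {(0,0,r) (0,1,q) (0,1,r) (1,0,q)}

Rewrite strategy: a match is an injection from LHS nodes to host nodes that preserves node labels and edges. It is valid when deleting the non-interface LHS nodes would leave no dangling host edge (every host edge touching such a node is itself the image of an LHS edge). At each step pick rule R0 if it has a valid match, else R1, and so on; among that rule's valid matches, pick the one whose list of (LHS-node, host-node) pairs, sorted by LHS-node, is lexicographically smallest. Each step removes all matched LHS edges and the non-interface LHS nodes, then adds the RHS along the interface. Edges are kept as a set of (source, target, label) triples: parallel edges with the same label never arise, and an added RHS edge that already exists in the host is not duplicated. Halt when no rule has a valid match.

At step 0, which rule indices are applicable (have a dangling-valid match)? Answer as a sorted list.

Answer: [R1]

Derivation:
R0: no valid match — LHS pattern not found
R1: 2 valid matches — {0↦0, 1↦1}, {0↦1, 1↦0}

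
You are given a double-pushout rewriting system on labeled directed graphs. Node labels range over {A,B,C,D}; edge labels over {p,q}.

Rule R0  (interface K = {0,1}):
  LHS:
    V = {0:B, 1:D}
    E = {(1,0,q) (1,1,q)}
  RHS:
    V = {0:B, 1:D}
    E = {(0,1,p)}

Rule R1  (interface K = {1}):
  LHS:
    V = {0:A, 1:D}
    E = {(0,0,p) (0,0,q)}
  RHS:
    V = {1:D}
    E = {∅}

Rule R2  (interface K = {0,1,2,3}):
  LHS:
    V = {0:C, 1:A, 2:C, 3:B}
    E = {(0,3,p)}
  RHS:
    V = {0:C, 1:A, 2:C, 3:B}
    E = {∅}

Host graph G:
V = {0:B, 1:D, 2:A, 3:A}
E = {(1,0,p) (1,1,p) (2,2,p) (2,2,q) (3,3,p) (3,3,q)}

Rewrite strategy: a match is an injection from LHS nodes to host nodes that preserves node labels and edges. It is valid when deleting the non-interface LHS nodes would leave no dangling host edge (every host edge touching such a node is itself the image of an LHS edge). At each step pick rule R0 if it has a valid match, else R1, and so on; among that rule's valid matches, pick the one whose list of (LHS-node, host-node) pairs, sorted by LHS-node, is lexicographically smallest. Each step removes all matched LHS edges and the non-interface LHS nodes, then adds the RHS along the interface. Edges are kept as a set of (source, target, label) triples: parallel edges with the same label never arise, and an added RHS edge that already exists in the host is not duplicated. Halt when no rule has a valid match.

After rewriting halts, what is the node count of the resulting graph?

initial: |V|=4 |E|=6  E = 1-p->0 1-p->1 2-p->2 2-q->2 3-p->3 3-q->3
step 1: apply R1 at {0↦2, 1↦1}  → |V|=3 |E|=4  E = 1-p->0 1-p->1 3-p->3 3-q->3
step 2: apply R1 at {0↦3, 1↦1}  → |V|=2 |E|=2  E = 1-p->0 1-p->1
final graph: no rule applies after step 2
NF nodes: {0:B, 1:D}

Answer: 2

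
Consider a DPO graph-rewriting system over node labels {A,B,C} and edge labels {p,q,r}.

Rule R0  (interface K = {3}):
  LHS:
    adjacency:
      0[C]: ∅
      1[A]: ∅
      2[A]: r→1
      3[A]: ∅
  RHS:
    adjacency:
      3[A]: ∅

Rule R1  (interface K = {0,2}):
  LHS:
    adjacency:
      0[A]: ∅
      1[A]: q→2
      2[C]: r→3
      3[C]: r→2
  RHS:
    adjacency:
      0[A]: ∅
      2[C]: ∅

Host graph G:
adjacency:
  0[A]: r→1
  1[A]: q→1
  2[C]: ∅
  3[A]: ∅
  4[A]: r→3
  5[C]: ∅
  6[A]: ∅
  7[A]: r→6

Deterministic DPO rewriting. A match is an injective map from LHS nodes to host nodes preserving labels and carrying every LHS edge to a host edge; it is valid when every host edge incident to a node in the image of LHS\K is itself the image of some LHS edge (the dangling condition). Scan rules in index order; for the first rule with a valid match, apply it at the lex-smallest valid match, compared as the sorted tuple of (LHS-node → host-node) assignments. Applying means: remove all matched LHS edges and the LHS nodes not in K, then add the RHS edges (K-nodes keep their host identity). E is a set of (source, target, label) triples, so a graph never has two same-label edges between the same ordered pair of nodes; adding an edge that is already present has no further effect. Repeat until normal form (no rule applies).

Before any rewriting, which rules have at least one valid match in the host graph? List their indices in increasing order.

R0: 16 valid matches — {0↦2, 1↦3, 2↦4, 3↦0}, {0↦2, 1↦3, 2↦4, 3↦1}, {0↦2, 1↦3, 2↦4, 3↦6} (+13 more)
R1: no valid match — LHS pattern not found

Answer: [R0]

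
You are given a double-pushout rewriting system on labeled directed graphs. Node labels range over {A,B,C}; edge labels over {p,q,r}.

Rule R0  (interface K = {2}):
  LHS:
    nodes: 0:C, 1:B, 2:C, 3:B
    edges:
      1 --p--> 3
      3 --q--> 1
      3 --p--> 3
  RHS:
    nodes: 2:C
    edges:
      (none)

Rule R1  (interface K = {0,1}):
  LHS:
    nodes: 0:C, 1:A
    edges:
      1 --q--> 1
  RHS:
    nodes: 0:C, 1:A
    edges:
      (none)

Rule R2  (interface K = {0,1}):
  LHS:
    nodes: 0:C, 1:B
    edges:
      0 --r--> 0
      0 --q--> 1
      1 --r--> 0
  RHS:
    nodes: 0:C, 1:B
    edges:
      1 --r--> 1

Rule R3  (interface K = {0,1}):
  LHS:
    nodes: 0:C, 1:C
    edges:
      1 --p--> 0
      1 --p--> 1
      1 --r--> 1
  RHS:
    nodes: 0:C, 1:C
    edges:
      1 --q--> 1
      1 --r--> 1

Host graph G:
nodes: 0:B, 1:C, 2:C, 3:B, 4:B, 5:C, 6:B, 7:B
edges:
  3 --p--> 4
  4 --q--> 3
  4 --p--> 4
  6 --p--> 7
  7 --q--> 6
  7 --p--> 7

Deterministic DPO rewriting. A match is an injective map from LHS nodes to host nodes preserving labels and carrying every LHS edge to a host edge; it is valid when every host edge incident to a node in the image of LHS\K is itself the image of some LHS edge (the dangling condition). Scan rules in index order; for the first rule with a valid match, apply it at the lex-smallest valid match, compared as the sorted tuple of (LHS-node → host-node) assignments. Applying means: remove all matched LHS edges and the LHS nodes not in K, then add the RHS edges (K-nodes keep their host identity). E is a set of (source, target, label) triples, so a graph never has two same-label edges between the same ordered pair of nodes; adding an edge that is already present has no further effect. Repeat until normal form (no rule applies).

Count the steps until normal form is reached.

Answer: 2

Rewrite trace:
initial: |V|=8 |E|=6  E = 3-p->4 4-q->3 4-p->4 6-p->7 7-q->6 7-p->7
step 1: apply R0 at {0↦1, 1↦3, 2↦2, 3↦4}  → |V|=5 |E|=3  E = 6-p->7 7-q->6 7-p->7
step 2: apply R0 at {0↦2, 1↦6, 2↦5, 3↦7}  → |V|=2 |E|=0  E = ∅
halt: no rule applies after step 2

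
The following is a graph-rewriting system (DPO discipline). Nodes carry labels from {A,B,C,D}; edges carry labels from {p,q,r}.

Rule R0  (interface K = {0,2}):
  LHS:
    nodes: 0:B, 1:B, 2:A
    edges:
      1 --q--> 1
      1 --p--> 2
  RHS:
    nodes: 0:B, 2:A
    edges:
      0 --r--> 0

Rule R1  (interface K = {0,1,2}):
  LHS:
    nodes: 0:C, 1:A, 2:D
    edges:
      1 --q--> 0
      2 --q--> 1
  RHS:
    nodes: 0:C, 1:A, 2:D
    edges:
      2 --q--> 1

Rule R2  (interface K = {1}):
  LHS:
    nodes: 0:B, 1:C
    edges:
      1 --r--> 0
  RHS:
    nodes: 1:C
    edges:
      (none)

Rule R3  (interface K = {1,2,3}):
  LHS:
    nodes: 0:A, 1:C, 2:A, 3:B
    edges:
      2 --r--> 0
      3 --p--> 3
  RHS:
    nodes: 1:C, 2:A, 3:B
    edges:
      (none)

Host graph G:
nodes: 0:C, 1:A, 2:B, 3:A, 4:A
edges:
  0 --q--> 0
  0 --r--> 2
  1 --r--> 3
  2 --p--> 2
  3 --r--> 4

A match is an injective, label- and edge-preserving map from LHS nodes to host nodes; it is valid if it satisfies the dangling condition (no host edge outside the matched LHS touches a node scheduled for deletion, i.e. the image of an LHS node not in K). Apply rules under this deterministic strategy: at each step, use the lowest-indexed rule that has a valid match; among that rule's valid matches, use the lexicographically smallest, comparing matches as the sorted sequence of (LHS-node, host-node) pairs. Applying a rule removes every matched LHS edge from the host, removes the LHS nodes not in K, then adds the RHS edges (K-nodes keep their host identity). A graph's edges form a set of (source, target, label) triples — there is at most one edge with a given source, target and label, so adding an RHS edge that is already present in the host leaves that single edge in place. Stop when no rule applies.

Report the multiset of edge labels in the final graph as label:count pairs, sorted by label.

Answer: q:1 r:1

Derivation:
[0] host  ⇒  5 nodes, 5 edges  {0-q->0 0-r->2 1-r->3 2-p->2 3-r->4}
[1] R3 @ {0↦4, 1↦0, 2↦3, 3↦2}  ⇒  4 nodes, 3 edges  {0-q->0 0-r->2 1-r->3}
[2] R2 @ {0↦2, 1↦0}  ⇒  3 nodes, 2 edges  {0-q->0 1-r->3}
normal form: no rule applies after step 2
NF edges: [(0, 0, 'q'), (1, 3, 'r')]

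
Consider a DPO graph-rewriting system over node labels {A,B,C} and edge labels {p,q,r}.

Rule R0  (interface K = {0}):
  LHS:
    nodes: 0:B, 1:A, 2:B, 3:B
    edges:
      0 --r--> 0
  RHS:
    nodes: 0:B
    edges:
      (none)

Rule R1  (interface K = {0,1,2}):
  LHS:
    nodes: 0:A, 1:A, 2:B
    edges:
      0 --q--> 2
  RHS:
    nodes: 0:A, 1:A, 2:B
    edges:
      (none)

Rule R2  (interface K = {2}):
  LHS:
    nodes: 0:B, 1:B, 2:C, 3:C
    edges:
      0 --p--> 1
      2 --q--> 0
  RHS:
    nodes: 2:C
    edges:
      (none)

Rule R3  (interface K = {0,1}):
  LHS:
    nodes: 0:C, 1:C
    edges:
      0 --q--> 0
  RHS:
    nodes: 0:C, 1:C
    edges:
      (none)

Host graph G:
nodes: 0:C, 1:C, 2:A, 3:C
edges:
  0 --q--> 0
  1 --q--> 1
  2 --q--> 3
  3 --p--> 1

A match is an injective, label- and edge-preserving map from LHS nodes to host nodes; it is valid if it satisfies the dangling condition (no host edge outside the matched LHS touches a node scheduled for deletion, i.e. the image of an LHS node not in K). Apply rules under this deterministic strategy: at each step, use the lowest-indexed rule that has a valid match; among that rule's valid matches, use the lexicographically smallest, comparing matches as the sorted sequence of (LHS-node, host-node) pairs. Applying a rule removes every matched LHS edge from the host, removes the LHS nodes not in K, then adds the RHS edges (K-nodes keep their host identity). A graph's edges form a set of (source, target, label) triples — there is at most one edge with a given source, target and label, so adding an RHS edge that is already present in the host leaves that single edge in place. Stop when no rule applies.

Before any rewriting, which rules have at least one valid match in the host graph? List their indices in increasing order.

Answer: [R3]

Derivation:
R0: no valid match — LHS pattern not found
R1: no valid match — LHS pattern not found
R2: no valid match — LHS pattern not found
R3: 4 valid matches — {0↦0, 1↦1}, {0↦0, 1↦3}, {0↦1, 1↦0} (+1 more)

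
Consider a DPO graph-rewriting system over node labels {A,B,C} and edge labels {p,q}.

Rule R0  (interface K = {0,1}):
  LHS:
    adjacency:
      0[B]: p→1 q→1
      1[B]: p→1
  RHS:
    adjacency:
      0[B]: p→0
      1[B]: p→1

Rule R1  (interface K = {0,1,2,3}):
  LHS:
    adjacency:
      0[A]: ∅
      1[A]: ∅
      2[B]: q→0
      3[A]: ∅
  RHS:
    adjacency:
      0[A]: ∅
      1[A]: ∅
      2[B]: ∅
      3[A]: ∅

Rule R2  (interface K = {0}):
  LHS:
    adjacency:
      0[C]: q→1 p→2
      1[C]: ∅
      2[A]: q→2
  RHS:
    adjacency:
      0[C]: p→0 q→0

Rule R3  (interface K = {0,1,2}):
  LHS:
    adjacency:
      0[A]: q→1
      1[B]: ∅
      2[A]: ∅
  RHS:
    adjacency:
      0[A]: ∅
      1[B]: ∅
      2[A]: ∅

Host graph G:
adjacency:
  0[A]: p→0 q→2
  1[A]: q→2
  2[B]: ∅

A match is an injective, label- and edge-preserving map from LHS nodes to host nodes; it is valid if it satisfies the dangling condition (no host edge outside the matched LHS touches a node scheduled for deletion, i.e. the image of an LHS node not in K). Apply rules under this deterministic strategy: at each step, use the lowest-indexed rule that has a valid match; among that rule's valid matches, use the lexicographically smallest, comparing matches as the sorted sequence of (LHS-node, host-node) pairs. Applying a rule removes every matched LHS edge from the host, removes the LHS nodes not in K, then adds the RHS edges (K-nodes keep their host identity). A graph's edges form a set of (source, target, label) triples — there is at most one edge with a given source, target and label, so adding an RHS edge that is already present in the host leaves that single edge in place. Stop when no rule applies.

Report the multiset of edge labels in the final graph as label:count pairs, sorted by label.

initial: |V|=3 |E|=3  E = 0-p->0 0-q->2 1-q->2
step 1: apply R3 at {0↦0, 1↦2, 2↦1}  → |V|=3 |E|=2  E = 0-p->0 1-q->2
step 2: apply R3 at {0↦1, 1↦2, 2↦0}  → |V|=3 |E|=1  E = 0-p->0
halt: no rule applies after step 2
NF edges: [(0, 0, 'p')]

Answer: p:1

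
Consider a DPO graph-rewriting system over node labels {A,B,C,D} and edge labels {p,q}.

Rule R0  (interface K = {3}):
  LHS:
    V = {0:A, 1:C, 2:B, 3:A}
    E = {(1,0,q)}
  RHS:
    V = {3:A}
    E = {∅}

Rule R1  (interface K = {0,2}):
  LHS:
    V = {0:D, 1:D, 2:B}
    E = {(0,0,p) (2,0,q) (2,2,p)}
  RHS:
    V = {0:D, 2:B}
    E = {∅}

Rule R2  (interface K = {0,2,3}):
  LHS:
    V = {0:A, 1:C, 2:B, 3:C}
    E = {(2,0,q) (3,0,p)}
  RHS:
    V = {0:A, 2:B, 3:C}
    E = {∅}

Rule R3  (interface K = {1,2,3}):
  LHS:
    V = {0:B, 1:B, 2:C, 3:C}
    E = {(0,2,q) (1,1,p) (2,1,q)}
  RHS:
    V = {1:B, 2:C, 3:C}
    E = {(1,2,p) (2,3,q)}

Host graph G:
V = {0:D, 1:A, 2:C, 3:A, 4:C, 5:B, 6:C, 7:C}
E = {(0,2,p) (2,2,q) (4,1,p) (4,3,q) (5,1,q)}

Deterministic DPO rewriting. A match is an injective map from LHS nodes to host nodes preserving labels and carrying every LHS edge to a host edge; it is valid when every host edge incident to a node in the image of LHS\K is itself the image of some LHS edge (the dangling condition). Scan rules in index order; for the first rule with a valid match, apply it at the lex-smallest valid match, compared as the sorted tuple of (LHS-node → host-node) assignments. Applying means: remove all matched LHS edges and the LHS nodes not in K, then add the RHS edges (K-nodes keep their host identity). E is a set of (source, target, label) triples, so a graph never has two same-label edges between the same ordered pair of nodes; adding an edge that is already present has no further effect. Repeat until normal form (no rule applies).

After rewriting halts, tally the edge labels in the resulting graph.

Answer: p:1 q:1

Rewrite trace:
initial: |V|=8 |E|=5  E = 0-p->2 2-q->2 4-p->1 4-q->3 5-q->1
step 1: apply R2 at {0↦1, 1↦6, 2↦5, 3↦4}  → |V|=7 |E|=3  E = 0-p->2 2-q->2 4-q->3
step 2: apply R0 at {0↦3, 1↦4, 2↦5, 3↦1}  → |V|=4 |E|=2  E = 0-p->2 2-q->2
halt: no rule applies after step 2
NF edges: [(0, 2, 'p'), (2, 2, 'q')]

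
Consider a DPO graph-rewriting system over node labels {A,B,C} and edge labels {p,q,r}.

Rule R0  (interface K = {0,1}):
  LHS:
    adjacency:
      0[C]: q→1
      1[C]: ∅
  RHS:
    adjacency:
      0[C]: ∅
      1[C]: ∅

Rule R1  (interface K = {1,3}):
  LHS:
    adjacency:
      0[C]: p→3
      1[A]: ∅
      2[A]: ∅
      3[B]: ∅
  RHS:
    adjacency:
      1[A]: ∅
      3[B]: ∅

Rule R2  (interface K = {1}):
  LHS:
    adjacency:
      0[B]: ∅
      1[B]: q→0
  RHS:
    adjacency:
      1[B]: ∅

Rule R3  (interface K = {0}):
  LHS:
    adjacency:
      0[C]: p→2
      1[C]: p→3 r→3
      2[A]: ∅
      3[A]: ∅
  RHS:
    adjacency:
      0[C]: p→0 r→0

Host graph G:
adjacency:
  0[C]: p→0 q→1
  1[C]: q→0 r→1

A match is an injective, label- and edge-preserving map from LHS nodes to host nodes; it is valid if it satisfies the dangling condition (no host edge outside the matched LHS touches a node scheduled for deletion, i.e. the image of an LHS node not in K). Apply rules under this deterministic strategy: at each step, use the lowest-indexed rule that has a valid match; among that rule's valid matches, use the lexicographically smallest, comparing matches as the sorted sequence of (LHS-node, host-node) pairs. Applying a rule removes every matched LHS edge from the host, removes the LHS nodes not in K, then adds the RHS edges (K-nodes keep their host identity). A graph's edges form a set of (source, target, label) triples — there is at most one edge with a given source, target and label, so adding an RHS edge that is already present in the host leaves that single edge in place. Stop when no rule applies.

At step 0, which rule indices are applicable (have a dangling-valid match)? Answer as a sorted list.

R0: 2 valid matches — {0↦0, 1↦1}, {0↦1, 1↦0}
R1: no valid match — LHS pattern not found
R2: no valid match — LHS pattern not found
R3: no valid match — LHS pattern not found

Answer: [R0]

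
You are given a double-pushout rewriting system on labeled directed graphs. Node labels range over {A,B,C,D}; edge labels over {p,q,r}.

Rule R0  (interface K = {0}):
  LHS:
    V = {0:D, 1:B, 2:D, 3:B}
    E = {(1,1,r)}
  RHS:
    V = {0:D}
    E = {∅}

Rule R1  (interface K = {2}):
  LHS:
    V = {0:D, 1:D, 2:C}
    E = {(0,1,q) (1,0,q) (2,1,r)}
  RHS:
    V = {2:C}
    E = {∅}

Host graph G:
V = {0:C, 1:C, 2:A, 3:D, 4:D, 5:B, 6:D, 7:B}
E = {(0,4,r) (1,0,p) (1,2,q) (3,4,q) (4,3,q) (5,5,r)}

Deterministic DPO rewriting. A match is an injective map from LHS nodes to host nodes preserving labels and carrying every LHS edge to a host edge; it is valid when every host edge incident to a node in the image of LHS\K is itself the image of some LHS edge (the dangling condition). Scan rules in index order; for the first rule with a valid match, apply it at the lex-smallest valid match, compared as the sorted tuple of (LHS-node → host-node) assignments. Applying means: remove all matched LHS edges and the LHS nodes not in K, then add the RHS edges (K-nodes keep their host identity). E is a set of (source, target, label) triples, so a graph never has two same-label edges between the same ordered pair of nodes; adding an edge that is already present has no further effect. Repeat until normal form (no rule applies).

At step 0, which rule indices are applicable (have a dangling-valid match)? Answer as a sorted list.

R0: 2 valid matches — {0↦3, 1↦5, 2↦6, 3↦7}, {0↦4, 1↦5, 2↦6, 3↦7}
R1: 1 valid match — {0↦3, 1↦4, 2↦0}

Answer: [R0,R1]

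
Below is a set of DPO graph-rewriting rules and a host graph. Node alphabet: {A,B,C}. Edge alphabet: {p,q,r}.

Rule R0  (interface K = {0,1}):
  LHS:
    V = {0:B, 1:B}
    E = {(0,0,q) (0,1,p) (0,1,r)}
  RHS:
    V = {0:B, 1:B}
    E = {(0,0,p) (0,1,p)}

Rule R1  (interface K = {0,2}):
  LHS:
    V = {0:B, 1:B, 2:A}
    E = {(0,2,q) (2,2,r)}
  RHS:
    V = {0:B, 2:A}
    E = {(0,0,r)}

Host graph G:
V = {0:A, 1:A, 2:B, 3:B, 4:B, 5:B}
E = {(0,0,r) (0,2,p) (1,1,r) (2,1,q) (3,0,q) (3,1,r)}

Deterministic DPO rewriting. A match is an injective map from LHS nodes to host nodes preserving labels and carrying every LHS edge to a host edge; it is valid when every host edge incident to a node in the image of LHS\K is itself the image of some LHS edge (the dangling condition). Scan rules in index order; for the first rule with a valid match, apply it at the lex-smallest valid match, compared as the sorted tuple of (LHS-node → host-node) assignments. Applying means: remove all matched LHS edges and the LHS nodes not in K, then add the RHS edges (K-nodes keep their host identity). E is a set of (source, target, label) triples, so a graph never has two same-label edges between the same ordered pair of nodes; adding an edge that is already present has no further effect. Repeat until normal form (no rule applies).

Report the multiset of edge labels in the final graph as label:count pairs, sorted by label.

Answer: p:1 r:3

Steps:
initial: |V|=6 |E|=6  E = 0-r->0 0-p->2 1-r->1 2-q->1 3-q->0 3-r->1
step 1: apply R1 at {0↦2, 1↦4, 2↦1}  → |V|=5 |E|=5  E = 0-r->0 0-p->2 2-r->2 3-q->0 3-r->1
step 2: apply R1 at {0↦3, 1↦5, 2↦0}  → |V|=4 |E|=4  E = 0-p->2 2-r->2 3-r->1 3-r->3
normal form: no rule applies after step 2
NF edges: [(0, 2, 'p'), (2, 2, 'r'), (3, 1, 'r'), (3, 3, 'r')]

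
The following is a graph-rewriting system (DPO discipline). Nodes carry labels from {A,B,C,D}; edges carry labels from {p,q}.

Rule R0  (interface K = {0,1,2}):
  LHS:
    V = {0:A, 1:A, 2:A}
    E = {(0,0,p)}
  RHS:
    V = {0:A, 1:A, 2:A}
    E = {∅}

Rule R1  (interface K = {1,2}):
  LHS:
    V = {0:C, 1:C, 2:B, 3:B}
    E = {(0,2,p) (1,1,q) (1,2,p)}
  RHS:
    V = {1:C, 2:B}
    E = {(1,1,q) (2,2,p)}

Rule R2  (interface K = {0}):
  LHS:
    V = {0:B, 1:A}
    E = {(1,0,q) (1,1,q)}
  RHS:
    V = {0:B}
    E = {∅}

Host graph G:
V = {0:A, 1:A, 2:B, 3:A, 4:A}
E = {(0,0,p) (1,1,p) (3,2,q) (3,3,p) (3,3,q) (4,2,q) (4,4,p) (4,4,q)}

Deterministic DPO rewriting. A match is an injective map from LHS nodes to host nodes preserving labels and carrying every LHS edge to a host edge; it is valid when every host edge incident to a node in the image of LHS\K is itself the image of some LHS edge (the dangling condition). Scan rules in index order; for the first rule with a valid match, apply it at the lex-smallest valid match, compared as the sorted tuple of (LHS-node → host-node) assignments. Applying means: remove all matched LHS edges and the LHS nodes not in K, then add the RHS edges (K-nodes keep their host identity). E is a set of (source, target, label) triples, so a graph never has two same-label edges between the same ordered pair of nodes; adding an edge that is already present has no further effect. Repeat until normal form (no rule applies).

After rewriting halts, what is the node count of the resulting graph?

Answer: 3

Steps:
start.  V:5 E:8  edges: 0-p->0 1-p->1 3-q->2 3-p->3 3-q->3 4-q->2 4-p->4 4-q->4
1. fire R0 via {0↦0, 1↦1, 2↦3}  →  V:5 E:7  edges: 1-p->1 3-q->2 3-p->3 3-q->3 4-q->2 4-p->4 4-q->4
2. fire R0 via {0↦1, 1↦0, 2↦3}  →  V:5 E:6  edges: 3-q->2 3-p->3 3-q->3 4-q->2 4-p->4 4-q->4
3. fire R0 via {0↦3, 1↦0, 2↦1}  →  V:5 E:5  edges: 3-q->2 3-q->3 4-q->2 4-p->4 4-q->4
4. fire R0 via {0↦4, 1↦0, 2↦1}  →  V:5 E:4  edges: 3-q->2 3-q->3 4-q->2 4-q->4
5. fire R2 via {0↦2, 1↦3}  →  V:4 E:2  edges: 4-q->2 4-q->4
6. fire R2 via {0↦2, 1↦4}  →  V:3 E:0  edges: ∅
normal form: no rule applies after step 6
NF nodes: {0:A, 1:A, 2:B}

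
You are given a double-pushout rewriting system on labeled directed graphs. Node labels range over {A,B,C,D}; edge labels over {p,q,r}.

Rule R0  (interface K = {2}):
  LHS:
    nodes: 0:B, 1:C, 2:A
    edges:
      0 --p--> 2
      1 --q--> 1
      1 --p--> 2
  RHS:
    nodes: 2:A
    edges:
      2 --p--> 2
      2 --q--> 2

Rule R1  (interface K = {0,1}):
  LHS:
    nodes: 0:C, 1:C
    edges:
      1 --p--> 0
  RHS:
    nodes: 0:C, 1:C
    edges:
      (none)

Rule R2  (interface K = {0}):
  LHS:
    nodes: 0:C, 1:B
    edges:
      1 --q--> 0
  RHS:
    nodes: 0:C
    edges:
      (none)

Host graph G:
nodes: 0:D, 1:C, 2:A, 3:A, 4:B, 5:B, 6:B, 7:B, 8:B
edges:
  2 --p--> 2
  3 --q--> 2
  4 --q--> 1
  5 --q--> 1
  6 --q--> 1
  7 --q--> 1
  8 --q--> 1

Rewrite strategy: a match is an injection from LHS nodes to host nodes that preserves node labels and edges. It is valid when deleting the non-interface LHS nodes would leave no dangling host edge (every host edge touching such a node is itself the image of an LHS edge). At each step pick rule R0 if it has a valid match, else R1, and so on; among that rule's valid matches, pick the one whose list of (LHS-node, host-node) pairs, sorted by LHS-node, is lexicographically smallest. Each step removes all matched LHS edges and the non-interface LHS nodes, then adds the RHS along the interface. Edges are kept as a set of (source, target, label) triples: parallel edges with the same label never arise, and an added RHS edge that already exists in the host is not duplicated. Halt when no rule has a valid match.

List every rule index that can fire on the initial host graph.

R0: no valid match — LHS pattern not found
R1: no valid match — LHS pattern not found
R2: 5 valid matches — {0↦1, 1↦4}, {0↦1, 1↦5}, {0↦1, 1↦6} (+2 more)

Answer: [R2]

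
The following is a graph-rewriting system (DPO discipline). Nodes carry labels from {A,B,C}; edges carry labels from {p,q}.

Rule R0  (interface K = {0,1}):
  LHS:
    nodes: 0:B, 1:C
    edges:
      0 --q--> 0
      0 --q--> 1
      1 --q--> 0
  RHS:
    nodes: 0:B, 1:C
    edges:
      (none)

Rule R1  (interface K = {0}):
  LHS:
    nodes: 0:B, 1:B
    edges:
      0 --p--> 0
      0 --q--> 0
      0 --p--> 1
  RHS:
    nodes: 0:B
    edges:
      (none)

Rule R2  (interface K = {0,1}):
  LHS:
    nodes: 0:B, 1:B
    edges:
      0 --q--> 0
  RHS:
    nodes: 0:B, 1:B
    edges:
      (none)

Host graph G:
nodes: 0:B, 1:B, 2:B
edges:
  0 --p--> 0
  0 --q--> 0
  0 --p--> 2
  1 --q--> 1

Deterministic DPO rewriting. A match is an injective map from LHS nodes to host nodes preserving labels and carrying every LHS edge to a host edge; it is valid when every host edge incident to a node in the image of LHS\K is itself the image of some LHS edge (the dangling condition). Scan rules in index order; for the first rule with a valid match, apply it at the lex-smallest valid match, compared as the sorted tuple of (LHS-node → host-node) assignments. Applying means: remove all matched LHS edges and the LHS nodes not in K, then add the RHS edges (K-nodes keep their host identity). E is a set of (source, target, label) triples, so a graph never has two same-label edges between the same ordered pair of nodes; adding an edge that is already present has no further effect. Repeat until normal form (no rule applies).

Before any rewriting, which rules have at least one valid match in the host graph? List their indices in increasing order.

Answer: [R1,R2]

Rewrite trace:
R0: no valid match — LHS pattern not found
R1: 1 valid match — {0↦0, 1↦2}
R2: 4 valid matches — {0↦0, 1↦1}, {0↦0, 1↦2}, {0↦1, 1↦0} (+1 more)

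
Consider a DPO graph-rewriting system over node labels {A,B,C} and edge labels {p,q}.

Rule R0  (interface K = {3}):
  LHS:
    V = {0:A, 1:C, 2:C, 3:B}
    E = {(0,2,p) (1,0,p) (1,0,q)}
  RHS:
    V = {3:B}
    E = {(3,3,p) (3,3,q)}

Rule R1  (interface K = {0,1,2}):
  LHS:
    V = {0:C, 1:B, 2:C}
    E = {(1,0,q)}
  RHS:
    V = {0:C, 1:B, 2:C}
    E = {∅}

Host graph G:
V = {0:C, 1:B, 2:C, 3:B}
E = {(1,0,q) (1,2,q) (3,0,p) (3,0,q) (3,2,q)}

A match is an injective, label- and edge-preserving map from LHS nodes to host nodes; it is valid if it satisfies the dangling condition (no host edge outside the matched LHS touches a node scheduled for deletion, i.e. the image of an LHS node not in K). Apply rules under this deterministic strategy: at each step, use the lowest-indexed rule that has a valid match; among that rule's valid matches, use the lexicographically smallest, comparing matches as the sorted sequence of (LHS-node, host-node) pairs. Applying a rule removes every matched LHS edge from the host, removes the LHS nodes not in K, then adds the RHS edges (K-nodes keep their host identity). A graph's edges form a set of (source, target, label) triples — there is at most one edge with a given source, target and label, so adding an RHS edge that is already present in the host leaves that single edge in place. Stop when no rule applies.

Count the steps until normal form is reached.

Answer: 4

Derivation:
start.  V:4 E:5  edges: 1-q->0 1-q->2 3-p->0 3-q->0 3-q->2
1. fire R1 via {0↦0, 1↦1, 2↦2}  →  V:4 E:4  edges: 1-q->2 3-p->0 3-q->0 3-q->2
2. fire R1 via {0↦0, 1↦3, 2↦2}  →  V:4 E:3  edges: 1-q->2 3-p->0 3-q->2
3. fire R1 via {0↦2, 1↦1, 2↦0}  →  V:4 E:2  edges: 3-p->0 3-q->2
4. fire R1 via {0↦2, 1↦3, 2↦0}  →  V:4 E:1  edges: 3-p->0
final graph: no rule applies after step 4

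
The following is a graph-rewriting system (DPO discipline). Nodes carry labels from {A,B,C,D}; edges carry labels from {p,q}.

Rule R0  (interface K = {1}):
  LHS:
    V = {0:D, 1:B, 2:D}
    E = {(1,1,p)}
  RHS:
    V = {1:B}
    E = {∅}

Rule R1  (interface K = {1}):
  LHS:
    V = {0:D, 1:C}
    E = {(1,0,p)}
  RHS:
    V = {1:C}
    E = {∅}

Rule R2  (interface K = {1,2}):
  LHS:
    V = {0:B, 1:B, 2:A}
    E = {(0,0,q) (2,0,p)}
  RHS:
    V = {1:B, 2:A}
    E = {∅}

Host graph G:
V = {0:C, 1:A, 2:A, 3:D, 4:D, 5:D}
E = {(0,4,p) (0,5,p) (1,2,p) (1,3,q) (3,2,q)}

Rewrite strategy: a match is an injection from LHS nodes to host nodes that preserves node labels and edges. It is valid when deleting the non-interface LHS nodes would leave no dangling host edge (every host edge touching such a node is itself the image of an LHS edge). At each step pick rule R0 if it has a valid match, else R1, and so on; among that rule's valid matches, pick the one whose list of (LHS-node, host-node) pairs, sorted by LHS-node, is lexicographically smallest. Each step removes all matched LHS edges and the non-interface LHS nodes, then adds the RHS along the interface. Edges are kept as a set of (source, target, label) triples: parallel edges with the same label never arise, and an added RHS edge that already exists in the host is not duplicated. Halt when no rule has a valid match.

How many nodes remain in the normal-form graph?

start.  V:6 E:5  edges: 0-p->4 0-p->5 1-p->2 1-q->3 3-q->2
1. fire R1 via {0↦4, 1↦0}  →  V:5 E:4  edges: 0-p->5 1-p->2 1-q->3 3-q->2
2. fire R1 via {0↦5, 1↦0}  →  V:4 E:3  edges: 1-p->2 1-q->3 3-q->2
final graph: no rule applies after step 2
NF nodes: {0:C, 1:A, 2:A, 3:D}

Answer: 4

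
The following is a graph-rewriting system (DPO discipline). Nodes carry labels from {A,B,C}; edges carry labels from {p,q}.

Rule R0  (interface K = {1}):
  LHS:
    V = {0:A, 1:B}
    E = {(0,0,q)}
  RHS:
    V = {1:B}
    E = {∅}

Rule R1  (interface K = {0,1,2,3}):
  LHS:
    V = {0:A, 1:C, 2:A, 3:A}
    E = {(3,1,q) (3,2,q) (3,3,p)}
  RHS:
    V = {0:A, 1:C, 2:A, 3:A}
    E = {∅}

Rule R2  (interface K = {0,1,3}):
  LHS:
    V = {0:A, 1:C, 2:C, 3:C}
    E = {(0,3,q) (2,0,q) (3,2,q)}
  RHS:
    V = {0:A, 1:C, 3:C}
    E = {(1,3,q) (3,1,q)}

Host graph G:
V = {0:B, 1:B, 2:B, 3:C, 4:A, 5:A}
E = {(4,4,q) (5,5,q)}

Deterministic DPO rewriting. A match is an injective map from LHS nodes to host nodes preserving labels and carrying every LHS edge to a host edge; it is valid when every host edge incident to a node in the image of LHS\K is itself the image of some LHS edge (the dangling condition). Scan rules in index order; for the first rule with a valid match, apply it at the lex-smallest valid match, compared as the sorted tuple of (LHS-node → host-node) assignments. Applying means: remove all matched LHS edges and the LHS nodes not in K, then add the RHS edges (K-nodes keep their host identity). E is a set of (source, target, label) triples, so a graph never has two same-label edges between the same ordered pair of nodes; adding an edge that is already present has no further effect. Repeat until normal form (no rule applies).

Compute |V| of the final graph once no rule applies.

Answer: 4

Derivation:
[0] host  ⇒  6 nodes, 2 edges  {4-q->4 5-q->5}
[1] R0 @ {0↦4, 1↦0}  ⇒  5 nodes, 1 edges  {5-q->5}
[2] R0 @ {0↦5, 1↦0}  ⇒  4 nodes, 0 edges  {∅}
normal form: no rule applies after step 2
NF nodes: {0:B, 1:B, 2:B, 3:C}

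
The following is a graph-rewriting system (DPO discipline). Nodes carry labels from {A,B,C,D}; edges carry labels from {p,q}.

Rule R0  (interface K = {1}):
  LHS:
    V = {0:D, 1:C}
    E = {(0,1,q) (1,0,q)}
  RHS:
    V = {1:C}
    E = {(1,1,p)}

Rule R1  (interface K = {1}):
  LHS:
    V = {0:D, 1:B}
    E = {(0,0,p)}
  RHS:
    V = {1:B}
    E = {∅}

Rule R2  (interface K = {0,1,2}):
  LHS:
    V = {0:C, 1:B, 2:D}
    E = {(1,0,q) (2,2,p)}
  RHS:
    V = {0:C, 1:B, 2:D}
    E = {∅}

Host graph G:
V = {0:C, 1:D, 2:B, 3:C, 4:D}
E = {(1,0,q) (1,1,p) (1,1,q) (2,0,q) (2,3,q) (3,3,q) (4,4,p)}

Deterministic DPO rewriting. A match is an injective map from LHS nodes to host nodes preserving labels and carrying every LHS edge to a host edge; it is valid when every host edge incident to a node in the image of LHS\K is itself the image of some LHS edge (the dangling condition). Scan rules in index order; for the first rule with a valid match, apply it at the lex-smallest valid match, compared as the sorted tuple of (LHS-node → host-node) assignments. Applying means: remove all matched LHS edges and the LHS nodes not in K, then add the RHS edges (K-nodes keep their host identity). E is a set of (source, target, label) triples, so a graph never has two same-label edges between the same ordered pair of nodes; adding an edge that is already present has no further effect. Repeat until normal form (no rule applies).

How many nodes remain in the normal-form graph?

initial: |V|=5 |E|=7  E = 1-q->0 1-p->1 1-q->1 2-q->0 2-q->3 3-q->3 4-p->4
step 1: apply R1 at {0↦4, 1↦2}  → |V|=4 |E|=6  E = 1-q->0 1-p->1 1-q->1 2-q->0 2-q->3 3-q->3
step 2: apply R2 at {0↦0, 1↦2, 2↦1}  → |V|=4 |E|=4  E = 1-q->0 1-q->1 2-q->3 3-q->3
final graph: no rule applies after step 2
NF nodes: {0:C, 1:D, 2:B, 3:C}

Answer: 4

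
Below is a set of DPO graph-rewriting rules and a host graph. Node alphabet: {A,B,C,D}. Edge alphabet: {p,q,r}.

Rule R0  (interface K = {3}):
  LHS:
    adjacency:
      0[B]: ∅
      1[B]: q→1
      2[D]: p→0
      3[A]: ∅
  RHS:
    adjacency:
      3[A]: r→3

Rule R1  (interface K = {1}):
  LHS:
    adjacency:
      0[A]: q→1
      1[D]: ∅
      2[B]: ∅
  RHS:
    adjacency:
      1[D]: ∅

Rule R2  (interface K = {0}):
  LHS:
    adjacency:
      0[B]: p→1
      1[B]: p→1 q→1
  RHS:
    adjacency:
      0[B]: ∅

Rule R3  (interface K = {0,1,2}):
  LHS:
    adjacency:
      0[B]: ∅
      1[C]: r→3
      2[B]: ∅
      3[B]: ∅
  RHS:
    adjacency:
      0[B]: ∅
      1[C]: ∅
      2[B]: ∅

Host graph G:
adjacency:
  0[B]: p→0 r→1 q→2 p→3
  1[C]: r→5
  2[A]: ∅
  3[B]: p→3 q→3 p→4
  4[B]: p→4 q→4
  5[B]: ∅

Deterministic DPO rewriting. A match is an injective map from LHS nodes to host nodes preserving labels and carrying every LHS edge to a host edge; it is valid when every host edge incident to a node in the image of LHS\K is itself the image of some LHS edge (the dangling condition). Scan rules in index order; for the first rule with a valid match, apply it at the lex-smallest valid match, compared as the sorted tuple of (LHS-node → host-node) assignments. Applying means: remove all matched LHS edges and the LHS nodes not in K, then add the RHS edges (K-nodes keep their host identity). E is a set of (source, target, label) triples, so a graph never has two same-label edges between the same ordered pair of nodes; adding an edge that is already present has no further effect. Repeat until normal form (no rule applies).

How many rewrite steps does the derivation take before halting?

initial: |V|=6 |E|=10  E = 0-p->0 0-r->1 0-q->2 0-p->3 1-r->5 3-p->3 3-q->3 3-p->4 4-p->4 4-q->4
step 1: apply R2 at {0↦3, 1↦4}  → |V|=5 |E|=7  E = 0-p->0 0-r->1 0-q->2 0-p->3 1-r->5 3-p->3 3-q->3
step 2: apply R2 at {0↦0, 1↦3}  → |V|=4 |E|=4  E = 0-p->0 0-r->1 0-q->2 1-r->5
halt: no rule applies after step 2

Answer: 2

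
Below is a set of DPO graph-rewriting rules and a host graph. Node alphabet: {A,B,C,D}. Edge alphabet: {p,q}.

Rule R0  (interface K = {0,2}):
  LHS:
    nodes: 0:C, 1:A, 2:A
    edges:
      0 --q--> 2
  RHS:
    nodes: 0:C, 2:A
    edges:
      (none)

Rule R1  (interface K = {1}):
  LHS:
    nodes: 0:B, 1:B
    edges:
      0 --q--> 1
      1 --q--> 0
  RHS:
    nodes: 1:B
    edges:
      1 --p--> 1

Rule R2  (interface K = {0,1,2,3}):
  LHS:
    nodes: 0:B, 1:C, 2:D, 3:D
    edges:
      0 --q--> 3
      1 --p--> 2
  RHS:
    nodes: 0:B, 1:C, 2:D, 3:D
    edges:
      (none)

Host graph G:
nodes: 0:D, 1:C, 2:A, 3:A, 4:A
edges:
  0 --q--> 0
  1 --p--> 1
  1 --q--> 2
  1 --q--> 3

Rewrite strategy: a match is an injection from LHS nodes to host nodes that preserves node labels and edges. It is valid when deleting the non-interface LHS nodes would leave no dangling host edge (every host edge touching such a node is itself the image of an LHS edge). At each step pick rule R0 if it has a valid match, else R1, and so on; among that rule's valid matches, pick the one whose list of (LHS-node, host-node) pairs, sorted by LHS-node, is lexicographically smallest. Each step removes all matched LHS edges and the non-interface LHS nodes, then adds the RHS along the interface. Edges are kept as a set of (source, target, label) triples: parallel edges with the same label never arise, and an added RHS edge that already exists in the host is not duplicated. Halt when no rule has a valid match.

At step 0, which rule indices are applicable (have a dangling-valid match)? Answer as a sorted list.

Answer: [R0]

Rewrite trace:
R0: 2 valid matches — {0↦1, 1↦4, 2↦2}, {0↦1, 1↦4, 2↦3}
R1: no valid match — LHS pattern not found
R2: no valid match — LHS pattern not found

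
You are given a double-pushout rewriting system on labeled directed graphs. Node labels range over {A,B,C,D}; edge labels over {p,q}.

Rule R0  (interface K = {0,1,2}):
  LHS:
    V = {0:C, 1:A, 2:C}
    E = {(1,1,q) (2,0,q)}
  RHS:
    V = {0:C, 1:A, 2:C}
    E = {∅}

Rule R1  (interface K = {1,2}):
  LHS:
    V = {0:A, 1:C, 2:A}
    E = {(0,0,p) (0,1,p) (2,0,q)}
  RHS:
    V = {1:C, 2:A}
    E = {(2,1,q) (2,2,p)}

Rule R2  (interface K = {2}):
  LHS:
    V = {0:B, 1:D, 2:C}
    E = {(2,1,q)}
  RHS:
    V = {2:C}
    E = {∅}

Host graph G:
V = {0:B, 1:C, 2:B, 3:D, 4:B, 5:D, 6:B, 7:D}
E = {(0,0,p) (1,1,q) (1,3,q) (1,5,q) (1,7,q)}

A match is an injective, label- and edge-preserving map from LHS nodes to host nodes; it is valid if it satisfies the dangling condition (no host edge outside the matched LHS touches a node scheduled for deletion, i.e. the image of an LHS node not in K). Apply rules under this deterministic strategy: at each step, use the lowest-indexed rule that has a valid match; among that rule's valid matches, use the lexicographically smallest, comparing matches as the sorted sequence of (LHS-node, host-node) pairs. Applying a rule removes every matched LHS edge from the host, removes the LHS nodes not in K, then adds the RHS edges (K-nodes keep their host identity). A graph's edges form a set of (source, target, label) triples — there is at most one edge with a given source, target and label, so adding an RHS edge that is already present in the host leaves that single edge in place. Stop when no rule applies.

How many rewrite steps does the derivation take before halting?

Answer: 3

Rewrite trace:
initial: |V|=8 |E|=5  E = 0-p->0 1-q->1 1-q->3 1-q->5 1-q->7
step 1: apply R2 at {0↦2, 1↦3, 2↦1}  → |V|=6 |E|=4  E = 0-p->0 1-q->1 1-q->5 1-q->7
step 2: apply R2 at {0↦4, 1↦5, 2↦1}  → |V|=4 |E|=3  E = 0-p->0 1-q->1 1-q->7
step 3: apply R2 at {0↦6, 1↦7, 2↦1}  → |V|=2 |E|=2  E = 0-p->0 1-q->1
final graph: no rule applies after step 3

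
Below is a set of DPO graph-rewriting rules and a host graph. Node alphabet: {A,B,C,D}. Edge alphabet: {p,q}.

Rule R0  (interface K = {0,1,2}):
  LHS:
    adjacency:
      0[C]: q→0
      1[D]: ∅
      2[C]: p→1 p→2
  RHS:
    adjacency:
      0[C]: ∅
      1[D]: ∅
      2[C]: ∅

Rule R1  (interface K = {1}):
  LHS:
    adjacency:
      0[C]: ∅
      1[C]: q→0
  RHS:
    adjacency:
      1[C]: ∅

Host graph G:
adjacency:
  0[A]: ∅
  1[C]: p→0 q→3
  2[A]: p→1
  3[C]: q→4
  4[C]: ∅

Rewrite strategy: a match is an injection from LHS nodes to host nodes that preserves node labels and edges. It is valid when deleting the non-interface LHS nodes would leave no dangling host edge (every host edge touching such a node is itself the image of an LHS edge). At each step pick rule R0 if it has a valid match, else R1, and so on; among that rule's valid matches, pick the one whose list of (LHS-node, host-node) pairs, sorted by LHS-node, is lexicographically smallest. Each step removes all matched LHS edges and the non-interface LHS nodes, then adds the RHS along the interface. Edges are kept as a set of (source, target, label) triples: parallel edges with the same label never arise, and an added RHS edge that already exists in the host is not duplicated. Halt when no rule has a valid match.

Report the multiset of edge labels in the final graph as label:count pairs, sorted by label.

Answer: p:2

Steps:
[0] host  ⇒  5 nodes, 4 edges  {1-p->0 1-q->3 2-p->1 3-q->4}
[1] R1 @ {0↦4, 1↦3}  ⇒  4 nodes, 3 edges  {1-p->0 1-q->3 2-p->1}
[2] R1 @ {0↦3, 1↦1}  ⇒  3 nodes, 2 edges  {1-p->0 2-p->1}
final graph: no rule applies after step 2
NF edges: [(1, 0, 'p'), (2, 1, 'p')]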